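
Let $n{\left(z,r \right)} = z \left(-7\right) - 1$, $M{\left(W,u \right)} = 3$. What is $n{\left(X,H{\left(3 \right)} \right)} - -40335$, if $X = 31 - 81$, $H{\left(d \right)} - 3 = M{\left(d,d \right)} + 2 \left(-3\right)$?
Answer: $40684$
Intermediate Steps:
$H{\left(d \right)} = 0$ ($H{\left(d \right)} = 3 + \left(3 + 2 \left(-3\right)\right) = 3 + \left(3 - 6\right) = 3 - 3 = 0$)
$X = -50$ ($X = 31 - 81 = -50$)
$n{\left(z,r \right)} = -1 - 7 z$ ($n{\left(z,r \right)} = - 7 z - 1 = -1 - 7 z$)
$n{\left(X,H{\left(3 \right)} \right)} - -40335 = \left(-1 - -350\right) - -40335 = \left(-1 + 350\right) + 40335 = 349 + 40335 = 40684$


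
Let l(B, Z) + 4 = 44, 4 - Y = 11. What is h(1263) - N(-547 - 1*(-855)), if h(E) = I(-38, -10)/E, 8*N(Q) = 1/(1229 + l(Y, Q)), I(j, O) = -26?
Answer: -88405/4273992 ≈ -0.020684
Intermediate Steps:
Y = -7 (Y = 4 - 1*11 = 4 - 11 = -7)
l(B, Z) = 40 (l(B, Z) = -4 + 44 = 40)
N(Q) = 1/10152 (N(Q) = 1/(8*(1229 + 40)) = (⅛)/1269 = (⅛)*(1/1269) = 1/10152)
h(E) = -26/E
h(1263) - N(-547 - 1*(-855)) = -26/1263 - 1*1/10152 = -26*1/1263 - 1/10152 = -26/1263 - 1/10152 = -88405/4273992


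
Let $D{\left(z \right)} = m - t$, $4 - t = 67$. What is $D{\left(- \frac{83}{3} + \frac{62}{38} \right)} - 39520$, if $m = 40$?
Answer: $-39417$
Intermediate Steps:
$t = -63$ ($t = 4 - 67 = -63$)
$D{\left(z \right)} = 103$ ($D{\left(z \right)} = 40 - -63 = 40 + 63 = 103$)
$D{\left(- \frac{83}{3} + \frac{62}{38} \right)} - 39520 = 103 - 39520 = -39417$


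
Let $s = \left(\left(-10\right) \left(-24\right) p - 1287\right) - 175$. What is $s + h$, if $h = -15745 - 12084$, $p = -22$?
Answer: $-34571$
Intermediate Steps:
$s = -6742$ ($s = \left(\left(-10\right) \left(-24\right) \left(-22\right) - 1287\right) - 175 = \left(240 \left(-22\right) - 1287\right) - 175 = \left(-5280 - 1287\right) - 175 = -6567 - 175 = -6742$)
$h = -27829$ ($h = -15745 - 12084 = -27829$)
$s + h = -6742 - 27829 = -34571$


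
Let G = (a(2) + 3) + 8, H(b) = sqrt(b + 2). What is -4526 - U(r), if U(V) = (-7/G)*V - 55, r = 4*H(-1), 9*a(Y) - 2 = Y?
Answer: -460261/103 ≈ -4468.6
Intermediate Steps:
H(b) = sqrt(2 + b)
a(Y) = 2/9 + Y/9
G = 103/9 (G = ((2/9 + (1/9)*2) + 3) + 8 = ((2/9 + 2/9) + 3) + 8 = (4/9 + 3) + 8 = 31/9 + 8 = 103/9 ≈ 11.444)
r = 4 (r = 4*sqrt(2 - 1) = 4*sqrt(1) = 4*1 = 4)
U(V) = -55 - 63*V/103 (U(V) = (-7/103/9)*V - 55 = (-7*9/103)*V - 55 = -63*V/103 - 55 = -55 - 63*V/103)
-4526 - U(r) = -4526 - (-55 - 63/103*4) = -4526 - (-55 - 252/103) = -4526 - 1*(-5917/103) = -4526 + 5917/103 = -460261/103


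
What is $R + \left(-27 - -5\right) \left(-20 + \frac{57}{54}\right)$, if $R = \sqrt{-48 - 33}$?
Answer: $\frac{3751}{9} + 9 i \approx 416.78 + 9.0 i$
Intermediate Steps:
$R = 9 i$ ($R = \sqrt{-81} = 9 i \approx 9.0 i$)
$R + \left(-27 - -5\right) \left(-20 + \frac{57}{54}\right) = 9 i + \left(-27 - -5\right) \left(-20 + \frac{57}{54}\right) = 9 i + \left(-27 + 5\right) \left(-20 + 57 \cdot \frac{1}{54}\right) = 9 i - 22 \left(-20 + \frac{19}{18}\right) = 9 i - - \frac{3751}{9} = 9 i + \frac{3751}{9} = \frac{3751}{9} + 9 i$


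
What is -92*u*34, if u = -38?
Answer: 118864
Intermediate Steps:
-92*u*34 = -92*(-38)*34 = 3496*34 = 118864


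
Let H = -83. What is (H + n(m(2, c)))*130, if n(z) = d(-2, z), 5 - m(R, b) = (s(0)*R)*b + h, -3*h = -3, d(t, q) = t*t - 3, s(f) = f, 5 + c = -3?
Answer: -10660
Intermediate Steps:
c = -8 (c = -5 - 3 = -8)
d(t, q) = -3 + t² (d(t, q) = t² - 3 = -3 + t²)
h = 1 (h = -⅓*(-3) = 1)
m(R, b) = 4 (m(R, b) = 5 - ((0*R)*b + 1) = 5 - (0*b + 1) = 5 - (0 + 1) = 5 - 1*1 = 5 - 1 = 4)
n(z) = 1 (n(z) = -3 + (-2)² = -3 + 4 = 1)
(H + n(m(2, c)))*130 = (-83 + 1)*130 = -82*130 = -10660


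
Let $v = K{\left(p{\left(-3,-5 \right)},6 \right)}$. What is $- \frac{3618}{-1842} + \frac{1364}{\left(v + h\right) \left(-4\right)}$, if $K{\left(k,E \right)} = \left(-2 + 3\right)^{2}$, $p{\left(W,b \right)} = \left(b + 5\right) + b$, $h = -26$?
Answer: $\frac{119762}{7675} \approx 15.604$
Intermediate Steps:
$p{\left(W,b \right)} = 5 + 2 b$ ($p{\left(W,b \right)} = \left(5 + b\right) + b = 5 + 2 b$)
$K{\left(k,E \right)} = 1$ ($K{\left(k,E \right)} = 1^{2} = 1$)
$v = 1$
$- \frac{3618}{-1842} + \frac{1364}{\left(v + h\right) \left(-4\right)} = - \frac{3618}{-1842} + \frac{1364}{\left(1 - 26\right) \left(-4\right)} = \left(-3618\right) \left(- \frac{1}{1842}\right) + \frac{1364}{\left(-25\right) \left(-4\right)} = \frac{603}{307} + \frac{1364}{100} = \frac{603}{307} + 1364 \cdot \frac{1}{100} = \frac{603}{307} + \frac{341}{25} = \frac{119762}{7675}$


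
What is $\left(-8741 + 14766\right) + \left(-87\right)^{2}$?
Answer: $13594$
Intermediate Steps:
$\left(-8741 + 14766\right) + \left(-87\right)^{2} = 6025 + 7569 = 13594$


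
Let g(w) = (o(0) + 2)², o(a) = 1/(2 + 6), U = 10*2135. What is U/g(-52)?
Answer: 1366400/289 ≈ 4728.0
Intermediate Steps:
U = 21350
o(a) = ⅛ (o(a) = 1/8 = ⅛)
g(w) = 289/64 (g(w) = (⅛ + 2)² = (17/8)² = 289/64)
U/g(-52) = 21350/(289/64) = 21350*(64/289) = 1366400/289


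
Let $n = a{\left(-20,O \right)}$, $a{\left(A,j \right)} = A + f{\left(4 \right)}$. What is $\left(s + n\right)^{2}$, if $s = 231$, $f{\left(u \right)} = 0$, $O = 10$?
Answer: $44521$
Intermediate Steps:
$a{\left(A,j \right)} = A$ ($a{\left(A,j \right)} = A + 0 = A$)
$n = -20$
$\left(s + n\right)^{2} = \left(231 - 20\right)^{2} = 211^{2} = 44521$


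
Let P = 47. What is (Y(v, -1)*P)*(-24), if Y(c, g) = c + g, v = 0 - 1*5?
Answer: 6768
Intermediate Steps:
v = -5 (v = 0 - 5 = -5)
(Y(v, -1)*P)*(-24) = ((-5 - 1)*47)*(-24) = -6*47*(-24) = -282*(-24) = 6768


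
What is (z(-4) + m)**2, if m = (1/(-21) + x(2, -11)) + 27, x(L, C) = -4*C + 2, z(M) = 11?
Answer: 3108169/441 ≈ 7048.0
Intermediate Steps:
x(L, C) = 2 - 4*C
m = 1532/21 (m = (1/(-21) + (2 - 4*(-11))) + 27 = (-1/21 + (2 + 44)) + 27 = (-1/21 + 46) + 27 = 965/21 + 27 = 1532/21 ≈ 72.952)
(z(-4) + m)**2 = (11 + 1532/21)**2 = (1763/21)**2 = 3108169/441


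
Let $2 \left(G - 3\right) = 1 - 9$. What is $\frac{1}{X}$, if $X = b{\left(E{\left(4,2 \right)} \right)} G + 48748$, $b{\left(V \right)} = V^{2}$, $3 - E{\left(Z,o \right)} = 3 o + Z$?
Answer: $\frac{1}{48699} \approx 2.0534 \cdot 10^{-5}$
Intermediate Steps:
$E{\left(Z,o \right)} = 3 - Z - 3 o$ ($E{\left(Z,o \right)} = 3 - \left(3 o + Z\right) = 3 - \left(Z + 3 o\right) = 3 - Z - 3 o$)
$G = -1$ ($G = 3 + \frac{1 - 9}{2} = 3 + \frac{1}{2} \left(-8\right) = 3 - 4 = -1$)
$X = 48699$ ($X = \left(3 - 4 - 6\right)^{2} \left(-1\right) + 48748 = \left(-7\right)^{2} \left(-1\right) + 48748 = 49 \left(-1\right) + 48748 = -49 + 48748 = 48699$)
$\frac{1}{X} = \frac{1}{48699}$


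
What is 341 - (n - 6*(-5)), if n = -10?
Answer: 321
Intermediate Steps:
341 - (n - 6*(-5)) = 341 - (-10 - 6*(-5)) = 341 - (-10 + 30) = 341 - 1*20 = 341 - 20 = 321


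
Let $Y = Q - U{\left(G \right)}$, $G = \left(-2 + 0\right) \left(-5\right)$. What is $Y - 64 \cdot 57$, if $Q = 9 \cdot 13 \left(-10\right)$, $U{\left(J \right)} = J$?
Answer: $-4828$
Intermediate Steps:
$G = 10$ ($G = \left(-2\right) \left(-5\right) = 10$)
$Q = -1170$ ($Q = 117 \left(-10\right) = -1170$)
$Y = -1180$ ($Y = -1170 - 10 = -1180$)
$Y - 64 \cdot 57 = -1180 - 64 \cdot 57 = -1180 - 3648 = -4828$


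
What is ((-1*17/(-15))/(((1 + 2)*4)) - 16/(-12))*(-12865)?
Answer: -661261/36 ≈ -18368.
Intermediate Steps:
((-1*17/(-15))/(((1 + 2)*4)) - 16/(-12))*(-12865) = ((-17*(-1/15))/((3*4)) - 16*(-1/12))*(-12865) = ((17/15)/12 + 4/3)*(-12865) = ((17/15)*(1/12) + 4/3)*(-12865) = (17/180 + 4/3)*(-12865) = (257/180)*(-12865) = -661261/36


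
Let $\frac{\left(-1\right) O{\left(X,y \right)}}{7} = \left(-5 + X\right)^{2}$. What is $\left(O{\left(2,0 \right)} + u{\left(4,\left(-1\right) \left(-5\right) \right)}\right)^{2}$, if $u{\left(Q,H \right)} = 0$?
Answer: $3969$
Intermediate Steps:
$O{\left(X,y \right)} = - 7 \left(-5 + X\right)^{2}$
$\left(O{\left(2,0 \right)} + u{\left(4,\left(-1\right) \left(-5\right) \right)}\right)^{2} = \left(- 7 \left(-5 + 2\right)^{2} + 0\right)^{2} = \left(- 7 \left(-3\right)^{2} + 0\right)^{2} = \left(\left(-7\right) 9 + 0\right)^{2} = \left(-63 + 0\right)^{2} = \left(-63\right)^{2} = 3969$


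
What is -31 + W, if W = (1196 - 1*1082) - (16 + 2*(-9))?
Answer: 85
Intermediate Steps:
W = 116 (W = (1196 - 1082) - (16 - 18) = 114 - 1*(-2) = 114 + 2 = 116)
-31 + W = -31 + 116 = 85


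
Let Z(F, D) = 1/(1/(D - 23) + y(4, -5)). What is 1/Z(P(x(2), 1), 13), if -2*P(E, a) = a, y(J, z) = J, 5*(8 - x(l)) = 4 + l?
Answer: 39/10 ≈ 3.9000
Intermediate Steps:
x(l) = 36/5 - l/5 (x(l) = 8 - (4 + l)/5 = 8 + (-⅘ - l/5) = 36/5 - l/5)
P(E, a) = -a/2
Z(F, D) = 1/(4 + 1/(-23 + D)) (Z(F, D) = 1/(1/(D - 23) + 4) = 1/(1/(-23 + D) + 4) = 1/(4 + 1/(-23 + D)))
1/Z(P(x(2), 1), 13) = 1/((-23 + 13)/(-91 + 4*13)) = 1/(-10/(-91 + 52)) = 1/(-10/(-39)) = 1/(-1/39*(-10)) = 1/(10/39) = 39/10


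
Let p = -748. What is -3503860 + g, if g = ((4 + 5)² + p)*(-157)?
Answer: -3399141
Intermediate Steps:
g = 104719 (g = ((4 + 5)² - 748)*(-157) = (9² - 748)*(-157) = (81 - 748)*(-157) = -667*(-157) = 104719)
-3503860 + g = -3503860 + 104719 = -3399141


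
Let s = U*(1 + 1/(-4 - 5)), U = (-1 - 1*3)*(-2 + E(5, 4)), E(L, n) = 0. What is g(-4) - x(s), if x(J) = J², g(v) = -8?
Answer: -4744/81 ≈ -58.568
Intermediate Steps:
U = 8 (U = (-1 - 1*3)*(-2 + 0) = (-1 - 3)*(-2) = -4*(-2) = 8)
s = 64/9 (s = 8*(1 + 1/(-4 - 5)) = 8*(1 + 1/(-9)) = 8*(1 - ⅑) = 8*(8/9) = 64/9 ≈ 7.1111)
g(-4) - x(s) = -8 - (64/9)² = -8 - 1*4096/81 = -8 - 4096/81 = -4744/81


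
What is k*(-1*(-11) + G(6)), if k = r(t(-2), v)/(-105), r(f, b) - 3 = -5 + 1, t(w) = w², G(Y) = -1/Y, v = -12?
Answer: 13/126 ≈ 0.10317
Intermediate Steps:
r(f, b) = -1 (r(f, b) = 3 + (-5 + 1) = 3 - 4 = -1)
k = 1/105 (k = -1/(-105) = -1*(-1/105) = 1/105 ≈ 0.0095238)
k*(-1*(-11) + G(6)) = (-1*(-11) - 1/6)/105 = (11 - 1*⅙)/105 = (11 - ⅙)/105 = (1/105)*(65/6) = 13/126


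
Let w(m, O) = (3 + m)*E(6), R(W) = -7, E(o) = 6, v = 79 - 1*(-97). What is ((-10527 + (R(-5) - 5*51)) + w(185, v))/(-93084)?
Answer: 9661/93084 ≈ 0.10379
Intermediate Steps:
v = 176 (v = 79 + 97 = 176)
w(m, O) = 18 + 6*m (w(m, O) = (3 + m)*6 = 18 + 6*m)
((-10527 + (R(-5) - 5*51)) + w(185, v))/(-93084) = ((-10527 + (-7 - 5*51)) + (18 + 6*185))/(-93084) = ((-10527 + (-7 - 255)) + (18 + 1110))*(-1/93084) = ((-10527 - 262) + 1128)*(-1/93084) = (-10789 + 1128)*(-1/93084) = -9661*(-1/93084) = 9661/93084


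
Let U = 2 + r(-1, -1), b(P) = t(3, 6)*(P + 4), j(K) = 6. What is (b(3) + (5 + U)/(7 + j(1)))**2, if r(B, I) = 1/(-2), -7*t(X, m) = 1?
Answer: 1/4 ≈ 0.25000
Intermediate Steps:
t(X, m) = -1/7 (t(X, m) = -1/7*1 = -1/7)
r(B, I) = -1/2
b(P) = -4/7 - P/7 (b(P) = -(P + 4)/7 = -(4 + P)/7 = -4/7 - P/7)
U = 3/2 (U = 2 - 1/2 = 3/2 ≈ 1.5000)
(b(3) + (5 + U)/(7 + j(1)))**2 = ((-4/7 - 1/7*3) + (5 + 3/2)/(7 + 6))**2 = ((-4/7 - 3/7) + (13/2)/13)**2 = (-1 + (13/2)*(1/13))**2 = (-1 + 1/2)**2 = (-1/2)**2 = 1/4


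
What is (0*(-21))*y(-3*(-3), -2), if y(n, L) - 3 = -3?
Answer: 0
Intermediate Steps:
y(n, L) = 0 (y(n, L) = 3 - 3 = 0)
(0*(-21))*y(-3*(-3), -2) = (0*(-21))*0 = 0*0 = 0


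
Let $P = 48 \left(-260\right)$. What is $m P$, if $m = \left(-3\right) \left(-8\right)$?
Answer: $-299520$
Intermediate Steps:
$P = -12480$
$m = 24$
$m P = 24 \left(-12480\right) = -299520$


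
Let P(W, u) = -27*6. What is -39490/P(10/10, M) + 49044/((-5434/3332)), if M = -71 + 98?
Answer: -6564644459/220077 ≈ -29829.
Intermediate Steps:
M = 27
P(W, u) = -162
-39490/P(10/10, M) + 49044/((-5434/3332)) = -39490/(-162) + 49044/((-5434/3332)) = -39490*(-1/162) + 49044/((-5434*1/3332)) = 19745/81 + 49044/(-2717/1666) = 19745/81 + 49044*(-1666/2717) = 19745/81 - 81707304/2717 = -6564644459/220077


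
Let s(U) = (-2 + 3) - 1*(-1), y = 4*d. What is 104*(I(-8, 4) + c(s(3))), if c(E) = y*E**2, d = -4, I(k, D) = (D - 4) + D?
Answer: -6240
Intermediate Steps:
I(k, D) = -4 + 2*D (I(k, D) = (-4 + D) + D = -4 + 2*D)
y = -16 (y = 4*(-4) = -16)
s(U) = 2 (s(U) = 1 + 1 = 2)
c(E) = -16*E**2
104*(I(-8, 4) + c(s(3))) = 104*((-4 + 2*4) - 16*2**2) = 104*((-4 + 8) - 16*4) = 104*(4 - 64) = 104*(-60) = -6240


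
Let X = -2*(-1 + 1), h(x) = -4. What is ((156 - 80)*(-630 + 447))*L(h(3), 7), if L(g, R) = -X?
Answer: 0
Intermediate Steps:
X = 0 (X = -2*0 = 0)
L(g, R) = 0 (L(g, R) = -1*0 = 0)
((156 - 80)*(-630 + 447))*L(h(3), 7) = ((156 - 80)*(-630 + 447))*0 = (76*(-183))*0 = -13908*0 = 0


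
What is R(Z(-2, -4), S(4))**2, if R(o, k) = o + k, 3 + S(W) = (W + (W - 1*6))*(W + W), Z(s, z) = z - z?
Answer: 169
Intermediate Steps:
Z(s, z) = 0
S(W) = -3 + 2*W*(-6 + 2*W) (S(W) = -3 + (W + (W - 1*6))*(W + W) = -3 + (W + (W - 6))*(2*W) = -3 + (W + (-6 + W))*(2*W) = -3 + (-6 + 2*W)*(2*W) = -3 + 2*W*(-6 + 2*W))
R(o, k) = k + o
R(Z(-2, -4), S(4))**2 = ((-3 - 12*4 + 4*4**2) + 0)**2 = ((-3 - 48 + 4*16) + 0)**2 = ((-3 - 48 + 64) + 0)**2 = (13 + 0)**2 = 13**2 = 169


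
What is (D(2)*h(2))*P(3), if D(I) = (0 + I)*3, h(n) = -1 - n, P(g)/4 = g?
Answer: -216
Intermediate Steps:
P(g) = 4*g
D(I) = 3*I (D(I) = I*3 = 3*I)
(D(2)*h(2))*P(3) = ((3*2)*(-1 - 1*2))*(4*3) = (6*(-1 - 2))*12 = (6*(-3))*12 = -18*12 = -216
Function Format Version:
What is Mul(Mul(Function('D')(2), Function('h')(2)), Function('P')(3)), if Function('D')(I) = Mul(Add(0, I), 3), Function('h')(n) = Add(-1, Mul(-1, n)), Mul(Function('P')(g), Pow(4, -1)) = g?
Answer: -216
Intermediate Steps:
Function('P')(g) = Mul(4, g)
Function('D')(I) = Mul(3, I) (Function('D')(I) = Mul(I, 3) = Mul(3, I))
Mul(Mul(Function('D')(2), Function('h')(2)), Function('P')(3)) = Mul(Mul(Mul(3, 2), Add(-1, Mul(-1, 2))), Mul(4, 3)) = Mul(Mul(6, Add(-1, -2)), 12) = Mul(Mul(6, -3), 12) = Mul(-18, 12) = -216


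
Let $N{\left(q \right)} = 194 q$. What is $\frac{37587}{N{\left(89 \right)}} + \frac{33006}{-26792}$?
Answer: $\frac{109287327}{115647668} \approx 0.945$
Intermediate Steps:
$\frac{37587}{N{\left(89 \right)}} + \frac{33006}{-26792} = \frac{37587}{194 \cdot 89} + \frac{33006}{-26792} = \frac{37587}{17266} + 33006 \left(- \frac{1}{26792}\right) = 37587 \cdot \frac{1}{17266} - \frac{16503}{13396} = \frac{37587}{17266} - \frac{16503}{13396} = \frac{109287327}{115647668}$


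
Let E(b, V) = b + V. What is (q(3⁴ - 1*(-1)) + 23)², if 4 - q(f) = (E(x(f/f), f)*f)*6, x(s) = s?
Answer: 1665374481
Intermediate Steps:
E(b, V) = V + b
q(f) = 4 - 6*f*(1 + f) (q(f) = 4 - (f + f/f)*f*6 = 4 - (f + 1)*f*6 = 4 - (1 + f)*f*6 = 4 - f*(1 + f)*6 = 4 - 6*f*(1 + f))
(q(3⁴ - 1*(-1)) + 23)² = ((4 - 6*(3⁴ - 1*(-1))*(1 + (3⁴ - 1*(-1)))) + 23)² = ((4 - 6*(81 + 1)*(1 + (81 + 1))) + 23)² = ((4 - 6*82*(1 + 82)) + 23)² = ((4 - 6*82*83) + 23)² = ((4 - 40836) + 23)² = (-40832 + 23)² = (-40809)² = 1665374481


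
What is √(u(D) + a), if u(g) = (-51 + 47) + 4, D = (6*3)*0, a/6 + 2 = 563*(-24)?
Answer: 2*I*√20271 ≈ 284.75*I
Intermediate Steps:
a = -81084 (a = -12 + 6*(563*(-24)) = -12 + 6*(-13512) = -12 - 81072 = -81084)
D = 0 (D = 18*0 = 0)
u(g) = 0 (u(g) = -4 + 4 = 0)
√(u(D) + a) = √(0 - 81084) = √(-81084) = 2*I*√20271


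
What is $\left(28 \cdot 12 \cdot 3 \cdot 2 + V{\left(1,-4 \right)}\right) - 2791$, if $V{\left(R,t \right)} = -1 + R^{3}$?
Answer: $-775$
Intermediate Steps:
$\left(28 \cdot 12 \cdot 3 \cdot 2 + V{\left(1,-4 \right)}\right) - 2791 = \left(28 \cdot 12 \cdot 3 \cdot 2 - \left(1 - 1^{3}\right)\right) - 2791 = \left(28 \cdot 12 \cdot 6 + \left(-1 + 1\right)\right) - 2791 = \left(28 \cdot 72 + 0\right) - 2791 = \left(2016 + 0\right) - 2791 = 2016 - 2791 = -775$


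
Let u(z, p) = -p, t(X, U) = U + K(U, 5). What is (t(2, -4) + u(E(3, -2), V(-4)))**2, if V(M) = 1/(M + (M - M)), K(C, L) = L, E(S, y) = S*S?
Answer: 25/16 ≈ 1.5625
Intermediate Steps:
E(S, y) = S**2
t(X, U) = 5 + U (t(X, U) = U + 5 = 5 + U)
V(M) = 1/M (V(M) = 1/(M + 0) = 1/M)
(t(2, -4) + u(E(3, -2), V(-4)))**2 = ((5 - 4) - 1/(-4))**2 = (1 - 1*(-1/4))**2 = (1 + 1/4)**2 = (5/4)**2 = 25/16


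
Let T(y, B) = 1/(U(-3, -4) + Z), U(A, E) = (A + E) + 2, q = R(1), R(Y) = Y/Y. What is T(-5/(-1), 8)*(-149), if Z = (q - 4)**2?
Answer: -149/4 ≈ -37.250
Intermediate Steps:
R(Y) = 1
q = 1
U(A, E) = 2 + A + E
Z = 9 (Z = (1 - 4)**2 = (-3)**2 = 9)
T(y, B) = 1/4 (T(y, B) = 1/((2 - 3 - 4) + 9) = 1/(-5 + 9) = 1/4)
T(-5/(-1), 8)*(-149) = (1/4)*(-149) = -149/4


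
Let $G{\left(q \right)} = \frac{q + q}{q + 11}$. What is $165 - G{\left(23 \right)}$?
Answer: $\frac{2782}{17} \approx 163.65$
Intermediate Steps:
$G{\left(q \right)} = \frac{2 q}{11 + q}$
$165 - G{\left(23 \right)} = 165 - 2 \cdot 23 \frac{1}{11 + 23} = 165 - 2 \cdot 23 \cdot \frac{1}{34} = 165 - \frac{23}{17} = \frac{2782}{17}$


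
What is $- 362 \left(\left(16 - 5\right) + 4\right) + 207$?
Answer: $-5223$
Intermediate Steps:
$- 362 \left(\left(16 - 5\right) + 4\right) + 207 = - 362 \left(11 + 4\right) + 207 = \left(-362\right) 15 + 207 = -5430 + 207 = -5223$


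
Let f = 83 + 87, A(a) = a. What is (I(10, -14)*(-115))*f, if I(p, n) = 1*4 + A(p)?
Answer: -273700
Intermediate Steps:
I(p, n) = 4 + p (I(p, n) = 1*4 + p = 4 + p)
f = 170
(I(10, -14)*(-115))*f = ((4 + 10)*(-115))*170 = (14*(-115))*170 = -1610*170 = -273700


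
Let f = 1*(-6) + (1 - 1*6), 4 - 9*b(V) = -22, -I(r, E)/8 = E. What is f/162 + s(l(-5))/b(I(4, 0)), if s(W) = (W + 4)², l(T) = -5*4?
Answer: 186481/2106 ≈ 88.547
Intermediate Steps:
I(r, E) = -8*E
l(T) = -20
b(V) = 26/9 (b(V) = 4/9 - ⅑*(-22) = 4/9 + 22/9 = 26/9)
s(W) = (4 + W)²
f = -11 (f = -6 + (1 - 6) = -6 - 5 = -11)
f/162 + s(l(-5))/b(I(4, 0)) = -11/162 + (4 - 20)²/(26/9) = -11*1/162 + (-16)²*(9/26) = -11/162 + 256*(9/26) = -11/162 + 1152/13 = 186481/2106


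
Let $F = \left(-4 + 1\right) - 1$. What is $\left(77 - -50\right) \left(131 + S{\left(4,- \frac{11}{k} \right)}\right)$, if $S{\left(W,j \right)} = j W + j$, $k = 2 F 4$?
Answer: $\frac{539369}{32} \approx 16855.0$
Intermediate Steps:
$F = -4$ ($F = -3 - 1 = -4$)
$k = -32$ ($k = 2 \left(-4\right) 4 = \left(-8\right) 4 = -32$)
$S{\left(W,j \right)} = j + W j$ ($S{\left(W,j \right)} = W j + j = j + W j$)
$\left(77 - -50\right) \left(131 + S{\left(4,- \frac{11}{k} \right)}\right) = \left(77 - -50\right) \left(131 + - \frac{11}{-32} \left(1 + 4\right)\right) = \left(77 + 50\right) \left(131 + \left(-11\right) \left(- \frac{1}{32}\right) 5\right) = 127 \left(131 + \frac{11}{32} \cdot 5\right) = 127 \left(131 + \frac{55}{32}\right) = 127 \cdot \frac{4247}{32} = \frac{539369}{32}$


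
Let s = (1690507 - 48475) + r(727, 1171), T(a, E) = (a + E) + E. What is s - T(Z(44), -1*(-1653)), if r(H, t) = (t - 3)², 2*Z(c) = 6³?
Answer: 3002842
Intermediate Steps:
Z(c) = 108 (Z(c) = (½)*6³ = (½)*216 = 108)
r(H, t) = (-3 + t)²
T(a, E) = a + 2*E (T(a, E) = (E + a) + E = a + 2*E)
s = 3006256 (s = (1690507 - 48475) + (-3 + 1171)² = 1642032 + 1168² = 1642032 + 1364224 = 3006256)
s - T(Z(44), -1*(-1653)) = 3006256 - (108 + 2*(-1*(-1653))) = 3006256 - (108 + 2*1653) = 3006256 - (108 + 3306) = 3006256 - 1*3414 = 3006256 - 3414 = 3002842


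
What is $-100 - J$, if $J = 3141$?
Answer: $-3241$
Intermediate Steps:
$-100 - J = -100 - 3141 = -3241$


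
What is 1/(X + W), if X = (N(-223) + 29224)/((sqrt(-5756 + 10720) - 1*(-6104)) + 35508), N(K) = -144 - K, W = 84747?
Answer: 146745190600696/12436318005495731413 + 58606*sqrt(1241)/12436318005495731413 ≈ 1.1800e-5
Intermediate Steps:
X = 29303/(41612 + 2*sqrt(1241)) (X = ((-144 - 1*(-223)) + 29224)/((sqrt(-5756 + 10720) - 1*(-6104)) + 35508) = ((-144 + 223) + 29224)/((sqrt(4964) + 6104) + 35508) = (79 + 29224)/((2*sqrt(1241) + 6104) + 35508) = 29303/((6104 + 2*sqrt(1241)) + 35508) = 29303/(41612 + 2*sqrt(1241)) ≈ 0.70301)
1/(X + W) = 1/((304839109/432888395 - 29303*sqrt(1241)/865776790) + 84747) = 1/(36686297650174/432888395 - 29303*sqrt(1241)/865776790)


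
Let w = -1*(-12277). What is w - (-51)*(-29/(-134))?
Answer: 1646597/134 ≈ 12288.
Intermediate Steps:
w = 12277
w - (-51)*(-29/(-134)) = 12277 - (-51)*(-29/(-134)) = 12277 - (-51)*(-29*(-1/134)) = 12277 - (-51)*29/134 = 12277 - 1*(-1479/134) = 12277 + 1479/134 = 1646597/134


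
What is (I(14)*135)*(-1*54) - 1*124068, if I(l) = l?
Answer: -226128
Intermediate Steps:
(I(14)*135)*(-1*54) - 1*124068 = (14*135)*(-1*54) - 1*124068 = 1890*(-54) - 124068 = -102060 - 124068 = -226128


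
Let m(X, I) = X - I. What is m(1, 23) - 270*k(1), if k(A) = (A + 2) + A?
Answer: -1102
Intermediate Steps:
k(A) = 2 + 2*A (k(A) = (2 + A) + A = 2 + 2*A)
m(1, 23) - 270*k(1) = (1 - 1*23) - 270*(2 + 2*1) = (1 - 23) - 270*(2 + 2) = -22 - 270*4 = -22 - 1080 = -1102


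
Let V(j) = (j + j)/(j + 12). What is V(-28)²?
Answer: 49/4 ≈ 12.250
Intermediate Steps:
V(j) = 2*j/(12 + j) (V(j) = (2*j)/(12 + j) = 2*j/(12 + j))
V(-28)² = (2*(-28)/(12 - 28))² = (2*(-28)/(-16))² = (2*(-28)*(-1/16))² = (7/2)² = 49/4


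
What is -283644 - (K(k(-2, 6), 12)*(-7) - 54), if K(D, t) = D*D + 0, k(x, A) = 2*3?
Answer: -283338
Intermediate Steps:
k(x, A) = 6
K(D, t) = D² (K(D, t) = D² + 0 = D²)
-283644 - (K(k(-2, 6), 12)*(-7) - 54) = -283644 - (6²*(-7) - 54) = -283644 - (36*(-7) - 54) = -283644 - (-252 - 54) = -283644 - 1*(-306) = -283644 + 306 = -283338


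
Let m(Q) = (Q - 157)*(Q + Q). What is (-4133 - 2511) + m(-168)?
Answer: 102556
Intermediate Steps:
m(Q) = 2*Q*(-157 + Q) (m(Q) = (-157 + Q)*(2*Q) = 2*Q*(-157 + Q))
(-4133 - 2511) + m(-168) = (-4133 - 2511) + 2*(-168)*(-157 - 168) = -6644 + 2*(-168)*(-325) = -6644 + 109200 = 102556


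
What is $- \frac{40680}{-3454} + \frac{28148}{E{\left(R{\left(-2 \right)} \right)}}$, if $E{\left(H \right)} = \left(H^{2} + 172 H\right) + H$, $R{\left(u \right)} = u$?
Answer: $- \frac{20827658}{295317} \approx -70.526$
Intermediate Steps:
$E{\left(H \right)} = H^{2} + 173 H$
$- \frac{40680}{-3454} + \frac{28148}{E{\left(R{\left(-2 \right)} \right)}} = - \frac{40680}{-3454} + \frac{28148}{\left(-2\right) \left(173 - 2\right)} = \left(-40680\right) \left(- \frac{1}{3454}\right) + \frac{28148}{\left(-2\right) 171} = \frac{20340}{1727} + \frac{28148}{-342} = \frac{20340}{1727} + 28148 \left(- \frac{1}{342}\right) = \frac{20340}{1727} - \frac{14074}{171} = - \frac{20827658}{295317}$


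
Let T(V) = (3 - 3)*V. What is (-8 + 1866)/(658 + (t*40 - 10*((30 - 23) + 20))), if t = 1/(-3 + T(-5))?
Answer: 2787/562 ≈ 4.9591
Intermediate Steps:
T(V) = 0 (T(V) = 0*V = 0)
t = -⅓ (t = 1/(-3 + 0) = 1/(-3) = -⅓ ≈ -0.33333)
(-8 + 1866)/(658 + (t*40 - 10*((30 - 23) + 20))) = (-8 + 1866)/(658 + (-⅓*40 - 10*((30 - 23) + 20))) = 1858/(658 + (-40/3 - 10*(7 + 20))) = 1858/(658 + (-40/3 - 10*27)) = 1858/(658 + (-40/3 - 270)) = 1858/(658 - 850/3) = 1858/(1124/3) = 1858*(3/1124) = 2787/562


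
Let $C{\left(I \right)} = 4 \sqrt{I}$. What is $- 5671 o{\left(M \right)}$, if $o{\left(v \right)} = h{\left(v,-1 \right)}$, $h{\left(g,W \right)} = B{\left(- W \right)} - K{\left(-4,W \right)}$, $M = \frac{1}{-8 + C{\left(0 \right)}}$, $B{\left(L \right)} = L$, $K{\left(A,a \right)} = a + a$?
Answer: $-17013$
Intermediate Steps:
$K{\left(A,a \right)} = 2 a$
$M = - \frac{1}{8}$ ($M = \frac{1}{-8 + 4 \sqrt{0}} = \frac{1}{-8 + 4 \cdot 0} = \frac{1}{-8 + 0} = \frac{1}{-8} = - \frac{1}{8} \approx -0.125$)
$h{\left(g,W \right)} = - 3 W$ ($h{\left(g,W \right)} = - W - 2 W = - 3 W$)
$o{\left(v \right)} = 3$ ($o{\left(v \right)} = \left(-3\right) \left(-1\right) = 3$)
$- 5671 o{\left(M \right)} = \left(-5671\right) 3 = -17013$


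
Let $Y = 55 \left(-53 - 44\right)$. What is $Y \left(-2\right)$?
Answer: $10670$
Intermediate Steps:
$Y = -5335$ ($Y = 55 \left(-97\right) = -5335$)
$Y \left(-2\right) = \left(-5335\right) \left(-2\right) = 10670$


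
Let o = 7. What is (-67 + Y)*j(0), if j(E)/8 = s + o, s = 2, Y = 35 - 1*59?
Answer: -6552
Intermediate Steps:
Y = -24 (Y = 35 - 59 = -24)
j(E) = 72 (j(E) = 8*(2 + 7) = 8*9 = 72)
(-67 + Y)*j(0) = (-67 - 24)*72 = -91*72 = -6552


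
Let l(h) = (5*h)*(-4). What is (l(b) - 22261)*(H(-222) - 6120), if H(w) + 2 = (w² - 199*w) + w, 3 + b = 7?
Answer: -1946303238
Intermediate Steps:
b = 4 (b = -3 + 7 = 4)
H(w) = -2 + w² - 198*w (H(w) = -2 + ((w² - 199*w) + w) = -2 + (w² - 198*w) = -2 + w² - 198*w)
l(h) = -20*h
(l(b) - 22261)*(H(-222) - 6120) = (-20*4 - 22261)*((-2 + (-222)² - 198*(-222)) - 6120) = (-80 - 22261)*((-2 + 49284 + 43956) - 6120) = -22341*(93238 - 6120) = -22341*87118 = -1946303238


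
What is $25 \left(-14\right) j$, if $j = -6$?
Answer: $2100$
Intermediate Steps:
$25 \left(-14\right) j = 25 \left(-14\right) \left(-6\right) = \left(-350\right) \left(-6\right) = 2100$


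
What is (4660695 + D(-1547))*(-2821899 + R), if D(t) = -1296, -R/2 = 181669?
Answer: -14841290092563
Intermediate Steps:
R = -363338 (R = -2*181669 = -363338)
(4660695 + D(-1547))*(-2821899 + R) = (4660695 - 1296)*(-2821899 - 363338) = 4659399*(-3185237) = -14841290092563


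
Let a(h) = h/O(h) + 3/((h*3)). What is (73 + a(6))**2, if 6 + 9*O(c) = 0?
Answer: 148225/36 ≈ 4117.4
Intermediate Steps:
O(c) = -2/3 (O(c) = -2/3 + (1/9)*0 = -2/3 + 0 = -2/3)
a(h) = 1/h - 3*h/2 (a(h) = h/(-2/3) + 3/((h*3)) = h*(-3/2) + 3/((3*h)) = -3*h/2 + 3*(1/(3*h)) = -3*h/2 + 1/h = 1/h - 3*h/2)
(73 + a(6))**2 = (73 + (1/6 - 3/2*6))**2 = (73 + (1/6 - 9))**2 = (73 - 53/6)**2 = (385/6)**2 = 148225/36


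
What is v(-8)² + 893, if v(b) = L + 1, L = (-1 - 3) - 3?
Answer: 929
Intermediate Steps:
L = -7 (L = -4 - 3 = -7)
v(b) = -6 (v(b) = -7 + 1 = -6)
v(-8)² + 893 = (-6)² + 893 = 36 + 893 = 929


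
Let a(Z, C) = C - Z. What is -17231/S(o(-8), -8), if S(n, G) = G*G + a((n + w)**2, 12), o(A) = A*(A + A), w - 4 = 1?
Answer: 17231/17613 ≈ 0.97831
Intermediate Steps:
w = 5 (w = 4 + 1 = 5)
o(A) = 2*A**2 (o(A) = A*(2*A) = 2*A**2)
S(n, G) = 12 + G**2 - (5 + n)**2 (S(n, G) = G*G + (12 - (n + 5)**2) = G**2 + (12 - (5 + n)**2) = 12 + G**2 - (5 + n)**2)
-17231/S(o(-8), -8) = -17231/(12 + (-8)**2 - (5 + 2*(-8)**2)**2) = -17231/(12 + 64 - (5 + 2*64)**2) = -17231/(12 + 64 - (5 + 128)**2) = -17231/(12 + 64 - 1*133**2) = -17231/(12 + 64 - 1*17689) = -17231/(12 + 64 - 17689) = -17231/(-17613) = -17231*(-1/17613) = 17231/17613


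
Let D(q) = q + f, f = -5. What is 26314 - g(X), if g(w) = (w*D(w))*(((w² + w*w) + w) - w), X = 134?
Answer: -620748518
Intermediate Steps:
D(q) = -5 + q (D(q) = q - 5 = -5 + q)
g(w) = 2*w³*(-5 + w) (g(w) = (w*(-5 + w))*(((w² + w*w) + w) - w) = (w*(-5 + w))*(((w² + w²) + w) - w) = (w*(-5 + w))*((2*w² + w) - w) = (w*(-5 + w))*((w + 2*w²) - w) = (w*(-5 + w))*(2*w²) = 2*w³*(-5 + w))
26314 - g(X) = 26314 - 2*134³*(-5 + 134) = 26314 - 2*2406104*129 = 26314 - 1*620774832 = 26314 - 620774832 = -620748518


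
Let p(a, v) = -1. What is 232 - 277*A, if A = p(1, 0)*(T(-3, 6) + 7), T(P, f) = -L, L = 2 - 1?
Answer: 1894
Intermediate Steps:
L = 1
T(P, f) = -1 (T(P, f) = -1*1 = -1)
A = -6 (A = -(-1 + 7) = -1*6 = -6)
232 - 277*A = 232 - 277*(-6) = 232 + 1662 = 1894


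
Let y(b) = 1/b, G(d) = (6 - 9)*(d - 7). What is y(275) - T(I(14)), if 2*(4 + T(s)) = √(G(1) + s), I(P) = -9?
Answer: 1377/550 ≈ 2.5036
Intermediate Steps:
G(d) = 21 - 3*d (G(d) = -3*(-7 + d) = 21 - 3*d)
T(s) = -4 + √(18 + s)/2 (T(s) = -4 + √((21 - 3*1) + s)/2 = -4 + √((21 - 3) + s)/2 = -4 + √(18 + s)/2)
y(275) - T(I(14)) = 1/275 - (-4 + √(18 - 9)/2) = 1/275 - (-4 + √9/2) = 1/275 - (-4 + (½)*3) = 1/275 - (-4 + 3/2) = 1/275 - 1*(-5/2) = 1/275 + 5/2 = 1377/550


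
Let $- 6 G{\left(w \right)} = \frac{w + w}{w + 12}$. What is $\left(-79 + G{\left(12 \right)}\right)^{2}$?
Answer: $\frac{225625}{36} \approx 6267.4$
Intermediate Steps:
$G{\left(w \right)} = - \frac{w}{3 \left(12 + w\right)}$ ($G{\left(w \right)} = - \frac{\left(w + w\right) \frac{1}{w + 12}}{6} = - \frac{2 w \frac{1}{12 + w}}{6} = - \frac{w}{3 \left(12 + w\right)}$)
$\left(-79 + G{\left(12 \right)}\right)^{2} = \left(-79 - \frac{12}{36 + 3 \cdot 12}\right)^{2} = \left(-79 - \frac{12}{36 + 36}\right)^{2} = \left(-79 - \frac{12}{72}\right)^{2} = \left(-79 - 12 \cdot \frac{1}{72}\right)^{2} = \left(-79 - \frac{1}{6}\right)^{2} = \left(- \frac{475}{6}\right)^{2} = \frac{225625}{36}$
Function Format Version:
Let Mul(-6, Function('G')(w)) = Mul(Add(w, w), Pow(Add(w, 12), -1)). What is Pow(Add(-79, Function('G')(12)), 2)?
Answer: Rational(225625, 36) ≈ 6267.4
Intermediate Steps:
Function('G')(w) = Mul(Rational(-1, 3), w, Pow(Add(12, w), -1)) (Function('G')(w) = Mul(Rational(-1, 6), Mul(Add(w, w), Pow(Add(w, 12), -1))) = Mul(Rational(-1, 6), Mul(Mul(2, w), Pow(Add(12, w), -1))) = Mul(Rational(-1, 6), Mul(2, w, Pow(Add(12, w), -1))) = Mul(Rational(-1, 3), w, Pow(Add(12, w), -1)))
Pow(Add(-79, Function('G')(12)), 2) = Pow(Add(-79, Mul(-1, 12, Pow(Add(36, Mul(3, 12)), -1))), 2) = Pow(Add(-79, Mul(-1, 12, Pow(Add(36, 36), -1))), 2) = Pow(Add(-79, Mul(-1, 12, Pow(72, -1))), 2) = Pow(Add(-79, Mul(-1, 12, Rational(1, 72))), 2) = Pow(Add(-79, Rational(-1, 6)), 2) = Pow(Rational(-475, 6), 2) = Rational(225625, 36)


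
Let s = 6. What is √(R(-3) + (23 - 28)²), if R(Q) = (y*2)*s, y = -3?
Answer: I*√11 ≈ 3.3166*I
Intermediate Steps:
R(Q) = -36 (R(Q) = -3*2*6 = -6*6 = -36)
√(R(-3) + (23 - 28)²) = √(-36 + (23 - 28)²) = √(-36 + (-5)²) = √(-36 + 25) = √(-11) = I*√11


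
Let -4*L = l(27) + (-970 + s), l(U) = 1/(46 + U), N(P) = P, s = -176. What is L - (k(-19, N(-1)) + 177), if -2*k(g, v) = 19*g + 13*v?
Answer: -22631/292 ≈ -77.503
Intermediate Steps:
k(g, v) = -19*g/2 - 13*v/2 (k(g, v) = -(19*g + 13*v)/2 = -(13*v + 19*g)/2 = -19*g/2 - 13*v/2)
L = 83657/292 (L = -(1/(46 + 27) + (-970 - 176))/4 = -(1/73 - 1146)/4 = -¼*(-83657/73) = 83657/292 ≈ 286.50)
L - (k(-19, N(-1)) + 177) = 83657/292 - ((-19/2*(-19) - 13/2*(-1)) + 177) = 83657/292 - ((361/2 + 13/2) + 177) = 83657/292 - (187 + 177) = 83657/292 - 1*364 = 83657/292 - 364 = -22631/292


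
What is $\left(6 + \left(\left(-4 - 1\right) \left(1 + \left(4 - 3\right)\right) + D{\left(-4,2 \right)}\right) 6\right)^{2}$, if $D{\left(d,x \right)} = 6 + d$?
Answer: $1764$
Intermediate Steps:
$\left(6 + \left(\left(-4 - 1\right) \left(1 + \left(4 - 3\right)\right) + D{\left(-4,2 \right)}\right) 6\right)^{2} = \left(6 + \left(\left(-4 - 1\right) \left(1 + \left(4 - 3\right)\right) + \left(6 - 4\right)\right) 6\right)^{2} = \left(6 + \left(- 5 \left(1 + \left(4 - 3\right)\right) + 2\right) 6\right)^{2} = \left(6 + \left(- 5 \left(1 + 1\right) + 2\right) 6\right)^{2} = \left(6 + \left(\left(-5\right) 2 + 2\right) 6\right)^{2} = \left(6 + \left(-10 + 2\right) 6\right)^{2} = \left(6 - 48\right)^{2} = \left(-42\right)^{2} = 1764$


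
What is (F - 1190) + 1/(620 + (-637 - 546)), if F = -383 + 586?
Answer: -555682/563 ≈ -987.00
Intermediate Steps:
F = 203
(F - 1190) + 1/(620 + (-637 - 546)) = (203 - 1190) + 1/(620 + (-637 - 546)) = -987 + 1/(620 - 1183) = -987 + 1/(-563) = -987 - 1/563 = -555682/563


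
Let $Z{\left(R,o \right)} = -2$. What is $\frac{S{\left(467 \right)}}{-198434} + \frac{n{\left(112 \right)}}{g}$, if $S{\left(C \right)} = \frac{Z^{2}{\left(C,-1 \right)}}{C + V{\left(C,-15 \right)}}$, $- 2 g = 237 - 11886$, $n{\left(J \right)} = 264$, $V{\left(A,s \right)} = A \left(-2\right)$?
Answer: $\frac{741350130}{16356021667} \approx 0.045326$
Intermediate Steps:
$V{\left(A,s \right)} = - 2 A$
$g = \frac{11649}{2}$ ($g = - \frac{237 - 11886}{2} = \left(- \frac{1}{2}\right) \left(-11649\right) = \frac{11649}{2} \approx 5824.5$)
$S{\left(C \right)} = - \frac{4}{C}$ ($S{\left(C \right)} = \frac{\left(-2\right)^{2}}{C - 2 C} = \frac{4}{\left(-1\right) C} = 4 \left(- \frac{1}{C}\right) = - \frac{4}{C}$)
$\frac{S{\left(467 \right)}}{-198434} + \frac{n{\left(112 \right)}}{g} = \frac{\left(-4\right) \frac{1}{467}}{-198434} + \frac{264}{\frac{11649}{2}} = \left(-4\right) \frac{1}{467} \left(- \frac{1}{198434}\right) + 264 \cdot \frac{2}{11649} = \left(- \frac{4}{467}\right) \left(- \frac{1}{198434}\right) + \frac{16}{353} = \frac{2}{46334339} + \frac{16}{353} = \frac{741350130}{16356021667}$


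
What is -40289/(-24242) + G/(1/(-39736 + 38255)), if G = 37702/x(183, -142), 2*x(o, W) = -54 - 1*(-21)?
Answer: 2707186049945/799986 ≈ 3.3840e+6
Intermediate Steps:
x(o, W) = -33/2 (x(o, W) = (-54 - 1*(-21))/2 = (-54 + 21)/2 = (½)*(-33) = -33/2)
G = -75404/33 (G = 37702/(-33/2) = 37702*(-2/33) = -75404/33 ≈ -2285.0)
-40289/(-24242) + G/(1/(-39736 + 38255)) = -40289/(-24242) - 75404/(33*(1/(-39736 + 38255))) = -40289*(-1/24242) - 75404/(33*(1/(-1481))) = 40289/24242 - 75404/(33*(-1/1481)) = 40289/24242 - 75404/33*(-1481) = 40289/24242 + 111673324/33 = 2707186049945/799986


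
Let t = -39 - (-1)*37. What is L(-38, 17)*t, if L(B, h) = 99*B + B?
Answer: 7600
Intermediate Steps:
L(B, h) = 100*B
t = -2 (t = -39 - 1*(-37) = -39 + 37 = -2)
L(-38, 17)*t = (100*(-38))*(-2) = -3800*(-2) = 7600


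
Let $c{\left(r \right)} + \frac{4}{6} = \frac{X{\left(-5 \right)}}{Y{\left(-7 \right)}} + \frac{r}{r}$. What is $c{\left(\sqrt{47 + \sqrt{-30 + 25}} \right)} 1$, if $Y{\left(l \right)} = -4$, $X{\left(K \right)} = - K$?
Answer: $- \frac{11}{12} \approx -0.91667$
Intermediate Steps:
$c{\left(r \right)} = - \frac{11}{12}$ ($c{\left(r \right)} = - \frac{2}{3} + \left(\frac{\left(-1\right) \left(-5\right)}{-4} + \frac{r}{r}\right) = - \frac{2}{3} + \left(5 \left(- \frac{1}{4}\right) + 1\right) = - \frac{2}{3} + \left(- \frac{5}{4} + 1\right) = - \frac{2}{3} - \frac{1}{4} = - \frac{11}{12}$)
$c{\left(\sqrt{47 + \sqrt{-30 + 25}} \right)} 1 = \left(- \frac{11}{12}\right) 1 = - \frac{11}{12}$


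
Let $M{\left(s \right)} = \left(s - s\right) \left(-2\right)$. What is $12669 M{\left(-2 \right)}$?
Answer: $0$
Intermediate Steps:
$M{\left(s \right)} = 0$ ($M{\left(s \right)} = 0 \left(-2\right) = 0$)
$12669 M{\left(-2 \right)} = 12669 \cdot 0 = 0$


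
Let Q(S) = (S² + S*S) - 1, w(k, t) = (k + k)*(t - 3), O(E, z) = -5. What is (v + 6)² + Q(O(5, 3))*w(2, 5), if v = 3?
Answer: 473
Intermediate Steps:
w(k, t) = 2*k*(-3 + t) (w(k, t) = (2*k)*(-3 + t) = 2*k*(-3 + t))
Q(S) = -1 + 2*S² (Q(S) = (S² + S²) - 1 = 2*S² - 1 = -1 + 2*S²)
(v + 6)² + Q(O(5, 3))*w(2, 5) = (3 + 6)² + (-1 + 2*(-5)²)*(2*2*(-3 + 5)) = 9² + (-1 + 2*25)*(2*2*2) = 81 + (-1 + 50)*8 = 81 + 49*8 = 81 + 392 = 473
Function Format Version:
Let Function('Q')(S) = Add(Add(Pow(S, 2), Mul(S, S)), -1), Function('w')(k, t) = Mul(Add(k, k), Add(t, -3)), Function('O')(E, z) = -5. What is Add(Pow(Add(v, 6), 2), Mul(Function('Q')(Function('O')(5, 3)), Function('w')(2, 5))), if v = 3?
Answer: 473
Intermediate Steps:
Function('w')(k, t) = Mul(2, k, Add(-3, t)) (Function('w')(k, t) = Mul(Mul(2, k), Add(-3, t)) = Mul(2, k, Add(-3, t)))
Function('Q')(S) = Add(-1, Mul(2, Pow(S, 2))) (Function('Q')(S) = Add(Add(Pow(S, 2), Pow(S, 2)), -1) = Add(Mul(2, Pow(S, 2)), -1) = Add(-1, Mul(2, Pow(S, 2))))
Add(Pow(Add(v, 6), 2), Mul(Function('Q')(Function('O')(5, 3)), Function('w')(2, 5))) = Add(Pow(Add(3, 6), 2), Mul(Add(-1, Mul(2, Pow(-5, 2))), Mul(2, 2, Add(-3, 5)))) = Add(Pow(9, 2), Mul(Add(-1, Mul(2, 25)), Mul(2, 2, 2))) = Add(81, Mul(Add(-1, 50), 8)) = Add(81, Mul(49, 8)) = Add(81, 392) = 473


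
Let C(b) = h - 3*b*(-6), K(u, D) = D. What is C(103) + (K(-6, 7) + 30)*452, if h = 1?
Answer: 18579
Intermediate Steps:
C(b) = 1 + 18*b (C(b) = 1 - 3*b*(-6) = 1 + 18*b)
C(103) + (K(-6, 7) + 30)*452 = (1 + 18*103) + (7 + 30)*452 = (1 + 1854) + 37*452 = 1855 + 16724 = 18579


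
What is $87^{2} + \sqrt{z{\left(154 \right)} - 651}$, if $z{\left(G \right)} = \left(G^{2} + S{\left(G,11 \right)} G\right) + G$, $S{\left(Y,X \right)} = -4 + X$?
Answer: $7569 + \sqrt{24297} \approx 7724.9$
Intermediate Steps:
$z{\left(G \right)} = G^{2} + 8 G$ ($z{\left(G \right)} = \left(G^{2} + \left(-4 + 11\right) G\right) + G = \left(G^{2} + 7 G\right) + G = G^{2} + 8 G$)
$87^{2} + \sqrt{z{\left(154 \right)} - 651} = 87^{2} + \sqrt{154 \left(8 + 154\right) - 651} = 7569 + \sqrt{154 \cdot 162 - 651} = 7569 + \sqrt{24948 - 651} = 7569 + \sqrt{24297}$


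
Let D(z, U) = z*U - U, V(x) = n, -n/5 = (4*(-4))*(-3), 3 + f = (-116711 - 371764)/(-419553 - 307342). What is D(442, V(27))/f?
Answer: 197268120/4339 ≈ 45464.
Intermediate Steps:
f = -26034/11183 (f = -3 + (-116711 - 371764)/(-419553 - 307342) = -3 - 488475/(-726895) = -3 - 488475*(-1/726895) = -3 + 7515/11183 = -26034/11183 ≈ -2.3280)
n = -240 (n = -5*4*(-4)*(-3) = -(-80)*(-3) = -5*48 = -240)
V(x) = -240
D(z, U) = -U + U*z (D(z, U) = U*z - U = -U + U*z)
D(442, V(27))/f = (-240*(-1 + 442))/(-26034/11183) = -240*441*(-11183/26034) = -105840*(-11183/26034) = 197268120/4339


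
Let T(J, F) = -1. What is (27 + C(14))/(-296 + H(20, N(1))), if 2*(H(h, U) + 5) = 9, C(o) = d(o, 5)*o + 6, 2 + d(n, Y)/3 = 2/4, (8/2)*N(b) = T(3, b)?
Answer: 60/593 ≈ 0.10118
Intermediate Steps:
N(b) = -¼ (N(b) = (¼)*(-1) = -¼)
d(n, Y) = -9/2 (d(n, Y) = -6 + 3*(2/4) = -6 + 3*(2*(¼)) = -6 + 3*(½) = -6 + 3/2 = -9/2)
C(o) = 6 - 9*o/2 (C(o) = -9*o/2 + 6 = 6 - 9*o/2)
H(h, U) = -½ (H(h, U) = -5 + (½)*9 = -5 + 9/2 = -½)
(27 + C(14))/(-296 + H(20, N(1))) = (27 + (6 - 9/2*14))/(-296 - ½) = (27 + (6 - 63))/(-593/2) = (27 - 57)*(-2/593) = -30*(-2/593) = 60/593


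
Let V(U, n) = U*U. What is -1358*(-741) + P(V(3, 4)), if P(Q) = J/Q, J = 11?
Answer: 9056513/9 ≈ 1.0063e+6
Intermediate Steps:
V(U, n) = U**2
P(Q) = 11/Q
-1358*(-741) + P(V(3, 4)) = -1358*(-741) + 11/(3**2) = 1006278 + 11/9 = 9056513/9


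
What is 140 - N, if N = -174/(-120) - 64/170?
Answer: 9447/68 ≈ 138.93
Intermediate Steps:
N = 73/68 (N = -174*(-1/120) - 64*1/170 = 29/20 - 32/85 = 73/68 ≈ 1.0735)
140 - N = 140 - 1*73/68 = 140 - 73/68 = 9447/68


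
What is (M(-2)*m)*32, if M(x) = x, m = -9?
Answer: 576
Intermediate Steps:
(M(-2)*m)*32 = -2*(-9)*32 = 18*32 = 576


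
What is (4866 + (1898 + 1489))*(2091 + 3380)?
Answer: 45152163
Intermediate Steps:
(4866 + (1898 + 1489))*(2091 + 3380) = (4866 + 3387)*5471 = 8253*5471 = 45152163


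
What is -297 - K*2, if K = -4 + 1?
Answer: -291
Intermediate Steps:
K = -3
-297 - K*2 = -297 - (-3)*2 = -297 - 1*(-6) = -297 + 6 = -291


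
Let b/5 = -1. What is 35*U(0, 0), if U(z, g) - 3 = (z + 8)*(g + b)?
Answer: -1295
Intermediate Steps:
b = -5 (b = 5*(-1) = -5)
U(z, g) = 3 + (-5 + g)*(8 + z) (U(z, g) = 3 + (z + 8)*(g - 5) = 3 + (8 + z)*(-5 + g) = 3 + (-5 + g)*(8 + z))
35*U(0, 0) = 35*(-37 - 5*0 + 8*0 + 0*0) = 35*(-37 + 0 + 0 + 0) = 35*(-37) = -1295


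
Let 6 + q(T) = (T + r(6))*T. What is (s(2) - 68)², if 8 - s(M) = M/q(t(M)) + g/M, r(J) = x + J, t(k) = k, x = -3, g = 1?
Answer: 3721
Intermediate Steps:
r(J) = -3 + J
q(T) = -6 + T*(3 + T) (q(T) = -6 + (T + (-3 + 6))*T = -6 + (T + 3)*T = -6 + (3 + T)*T = -6 + T*(3 + T))
s(M) = 8 - 1/M - M/(-6 + M² + 3*M) (s(M) = 8 - (M/(-6 + M² + 3*M) + 1/M) = 8 - (1/M + M/(-6 + M² + 3*M)) = 8 + (-1/M - M/(-6 + M² + 3*M)) = 8 - 1/M - M/(-6 + M² + 3*M))
(s(2) - 68)² = ((6 - 51*2 + 8*2³ + 22*2²)/(2*(-6 + 2² + 3*2)) - 68)² = ((6 - 102 + 8*8 + 22*4)/(2*(-6 + 4 + 6)) - 68)² = ((½)*(6 - 102 + 64 + 88)/4 - 68)² = ((½)*(¼)*56 - 68)² = (7 - 68)² = (-61)² = 3721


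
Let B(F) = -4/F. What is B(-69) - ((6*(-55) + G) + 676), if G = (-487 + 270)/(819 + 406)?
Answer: -4175111/12075 ≈ -345.76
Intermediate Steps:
G = -31/175 (G = -217/1225 = -217*1/1225 = -31/175 ≈ -0.17714)
B(-69) - ((6*(-55) + G) + 676) = -4/(-69) - ((6*(-55) - 31/175) + 676) = -4*(-1/69) - ((-330 - 31/175) + 676) = 4/69 - (-57781/175 + 676) = 4/69 - 1*60519/175 = 4/69 - 60519/175 = -4175111/12075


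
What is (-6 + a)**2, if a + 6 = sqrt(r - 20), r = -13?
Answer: (12 - I*sqrt(33))**2 ≈ 111.0 - 137.87*I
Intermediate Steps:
a = -6 + I*sqrt(33) (a = -6 + sqrt(-13 - 20) = -6 + sqrt(-33) = -6 + I*sqrt(33) ≈ -6.0 + 5.7446*I)
(-6 + a)**2 = (-6 + (-6 + I*sqrt(33)))**2 = (-12 + I*sqrt(33))**2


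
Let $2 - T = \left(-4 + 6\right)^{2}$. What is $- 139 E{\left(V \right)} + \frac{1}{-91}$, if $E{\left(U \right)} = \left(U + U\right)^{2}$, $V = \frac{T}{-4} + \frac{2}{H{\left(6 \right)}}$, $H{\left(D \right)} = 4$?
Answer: $- \frac{50597}{91} \approx -556.01$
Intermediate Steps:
$T = -2$ ($T = 2 - \left(-4 + 6\right)^{2} = 2 - 2^{2} = 2 - 4 = -2$)
$V = 1$ ($V = - \frac{2}{-4} + \frac{2}{4} = \left(-2\right) \left(- \frac{1}{4}\right) + 2 \cdot \frac{1}{4} = \frac{1}{2} + \frac{1}{2} = 1$)
$E{\left(U \right)} = 4 U^{2}$ ($E{\left(U \right)} = \left(2 U\right)^{2} = 4 U^{2}$)
$- 139 E{\left(V \right)} + \frac{1}{-91} = - 139 \cdot 4 \cdot 1^{2} + \frac{1}{-91} = - 139 \cdot 4 \cdot 1 - \frac{1}{91} = \left(-139\right) 4 - \frac{1}{91} = -556 - \frac{1}{91} = - \frac{50597}{91}$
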